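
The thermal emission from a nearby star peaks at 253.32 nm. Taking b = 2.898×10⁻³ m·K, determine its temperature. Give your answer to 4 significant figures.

Wien's law gives T = b/λ_max = (2.898×10⁻³ m·K)/(2.5332×10⁻⁷ m) = 1.144×10⁴ K.

T ≈ 1.144×10⁴ K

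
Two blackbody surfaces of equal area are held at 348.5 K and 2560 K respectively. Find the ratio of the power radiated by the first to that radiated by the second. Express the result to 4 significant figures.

P₁/P₂ ≈ 3.434×10⁻⁴

With equal areas, P₁/P₂ = (T₁/T₂)⁴ = (348.5/2560)⁴ = 3.434×10⁻⁴.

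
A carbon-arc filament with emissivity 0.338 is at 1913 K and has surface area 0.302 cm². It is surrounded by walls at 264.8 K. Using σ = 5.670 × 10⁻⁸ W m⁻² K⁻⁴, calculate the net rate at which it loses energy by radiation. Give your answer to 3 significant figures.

Area A = 0.302 cm² = 3.02×10⁻⁵ m².
Net radiated power P_net = εσA(T⁴ − T₀⁴) = 0.338×5.670×10⁻⁸×3.02×10⁻⁵×(1913⁴ − 264.8⁴).
T⁴ − T₀⁴ = 1.33924×10¹³ − 4.91668×10⁹ = 1.33875×10¹³ K⁴, so P_net = 7.75 W.

Net loss ≈ 7.75 W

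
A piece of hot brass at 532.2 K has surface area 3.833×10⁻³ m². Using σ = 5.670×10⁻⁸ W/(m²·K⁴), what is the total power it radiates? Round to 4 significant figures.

Area A = 3.833×10⁻³ m².
P = σAT⁴ = 5.670×10⁻⁸ × 3.833×10⁻³ × (532.2)⁴ = 17.43 W.

P ≈ 17.43 W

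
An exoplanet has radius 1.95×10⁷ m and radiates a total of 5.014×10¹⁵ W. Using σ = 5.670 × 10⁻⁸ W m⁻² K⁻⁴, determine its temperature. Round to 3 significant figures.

T ≈ 65.6 K

Surface area A = 4πR² = 4π(1.95×10⁷ m)² = 4.77836×10¹⁵ m².
P = σAT⁴ ⇒ T = (P/(σA))^(1/4) = (5.014×10¹⁵/(5.670×10⁻⁸×4.77836×10¹⁵))^(1/4) = 65.6 K.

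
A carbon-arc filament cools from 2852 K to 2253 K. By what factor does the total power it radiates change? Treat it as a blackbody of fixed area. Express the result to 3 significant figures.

P ∝ T⁴, so P₂/P₁ = (T₂/T₁)⁴ = (2253/2852)⁴ = (0.789972)⁴ = 0.389.

P₂/P₁ ≈ 0.389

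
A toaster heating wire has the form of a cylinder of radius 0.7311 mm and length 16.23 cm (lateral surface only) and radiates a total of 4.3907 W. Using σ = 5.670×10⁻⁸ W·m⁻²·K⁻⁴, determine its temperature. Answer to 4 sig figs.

Lateral area A = 2πrL = 2π×7.311×10⁻⁴×0.1623 = 7.45547×10⁻⁴ m².
P = σAT⁴ ⇒ T = (P/(σA))^(1/4) = (4.3907/(5.670×10⁻⁸×7.45547×10⁻⁴))^(1/4) = 567.7 K.

T ≈ 567.7 K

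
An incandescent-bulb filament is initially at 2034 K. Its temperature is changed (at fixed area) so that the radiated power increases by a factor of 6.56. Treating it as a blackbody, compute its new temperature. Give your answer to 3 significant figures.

P ∝ T⁴, so T₂/T₁ = (P₂/P₁)^(1/4) = (6.56)^(1/4) = 1.60039.
T₂ = 2034 × 1.60039 = 3.26×10³ K.

T₂ ≈ 3.26×10³ K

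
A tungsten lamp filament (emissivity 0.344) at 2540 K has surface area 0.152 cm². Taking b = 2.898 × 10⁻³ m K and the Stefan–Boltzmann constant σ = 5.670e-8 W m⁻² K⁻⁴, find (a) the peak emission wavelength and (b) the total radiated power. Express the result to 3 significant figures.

λ_max ≈ 1.14×10³ nm; P ≈ 12.3 W

(a) λ_max = b/T = 2.898×10⁻³/2540 = 1.141×10⁻⁶ m = 1.14×10³ nm.
Area A = 0.152 cm² = 1.52×10⁻⁵ m².
(b) P = εσAT⁴ = 0.344×5.670×10⁻⁸×1.52×10⁻⁵×(2540)⁴ = 12.3 W.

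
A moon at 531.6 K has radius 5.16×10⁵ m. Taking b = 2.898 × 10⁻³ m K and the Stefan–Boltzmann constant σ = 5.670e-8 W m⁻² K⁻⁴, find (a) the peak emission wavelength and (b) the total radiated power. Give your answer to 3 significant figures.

(a) λ_max = b/T = 2.898×10⁻³/531.6 = 5.451×10⁻⁶ m = 5.45 μm.
Surface area A = 4πR² = 4π(5.16×10⁵ m)² = 3.34587×10¹² m².
(b) P = σAT⁴ = 5.670×10⁻⁸×3.34587×10¹²×(531.6)⁴ = 1.52×10¹⁶ W.

λ_max ≈ 5.45 μm; P ≈ 1.52×10¹⁶ W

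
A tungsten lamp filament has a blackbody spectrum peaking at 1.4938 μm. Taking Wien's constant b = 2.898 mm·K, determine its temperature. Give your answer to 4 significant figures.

Wien's law gives T = b/λ_max = (2.898×10⁻³ m·K)/(1.4938×10⁻⁶ m) = 1940 K.

T ≈ 1940 K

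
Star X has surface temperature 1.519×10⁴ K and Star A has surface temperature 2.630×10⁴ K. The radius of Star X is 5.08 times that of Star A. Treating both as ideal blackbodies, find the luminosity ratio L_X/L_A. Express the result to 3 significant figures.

L_X/L_A ≈ 2.87

L ∝ R²T⁴, so L_X/L_A = (R_X/R_A)²(T_X/T_A)⁴ = (5.08)² × (1.519×10⁴/2.630×10⁴)⁴ = 25.8064 × 0.111278 = 2.87.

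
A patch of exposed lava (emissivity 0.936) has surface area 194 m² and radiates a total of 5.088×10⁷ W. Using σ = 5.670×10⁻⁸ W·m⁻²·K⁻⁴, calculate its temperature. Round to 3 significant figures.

T ≈ 1.49×10³ K

Area A = 194 m².
P = εσAT⁴ ⇒ T = (P/(εσA))^(1/4) = (5.088×10⁷/(0.936×5.670×10⁻⁸×194))^(1/4) = 1.49×10³ K.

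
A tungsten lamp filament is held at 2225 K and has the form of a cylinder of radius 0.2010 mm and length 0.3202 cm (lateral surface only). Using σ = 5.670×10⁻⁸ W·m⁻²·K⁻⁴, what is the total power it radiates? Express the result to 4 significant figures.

Lateral area A = 2πrL = 2π×2.010×10⁻⁴×3.202×10⁻³ = 4.04387×10⁻⁶ m².
P = σAT⁴ = 5.670×10⁻⁸ × 4.04387×10⁻⁶ × (2225)⁴ = 5.620 W.

P ≈ 5.620 W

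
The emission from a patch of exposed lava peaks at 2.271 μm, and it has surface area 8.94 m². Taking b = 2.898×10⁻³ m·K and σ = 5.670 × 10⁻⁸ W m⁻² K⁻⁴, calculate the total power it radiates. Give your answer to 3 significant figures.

Wien's law: T = b/λ_max = 2.898×10⁻³/2.271×10⁻⁶ = 1276.09 K.
Area A = 8.94 m².
Then P = σAT⁴ = 5.670×10⁻⁸×8.94×(1276.09)⁴ = 1.34×10⁶ W.

P ≈ 1.34×10⁶ W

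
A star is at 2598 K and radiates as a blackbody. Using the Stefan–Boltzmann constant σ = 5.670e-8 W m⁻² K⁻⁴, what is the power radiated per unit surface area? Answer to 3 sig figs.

Stefan–Boltzmann: I = σT⁴ = 5.670×10⁻⁸ × (2598)⁴ = 2.58×10⁶ W/m².

I ≈ 2.58×10⁶ W/m²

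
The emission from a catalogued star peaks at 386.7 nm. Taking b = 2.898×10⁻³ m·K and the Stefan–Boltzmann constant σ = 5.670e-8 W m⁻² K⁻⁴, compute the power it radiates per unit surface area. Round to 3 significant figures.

I ≈ 1.79×10⁸ W/m²

Wien's law: T = b/λ_max = 2.898×10⁻³/3.867×10⁻⁷ = 7494.18 K.
Then I = σT⁴ = 5.670×10⁻⁸×(7494.18)⁴ = 1.79×10⁸ W/m².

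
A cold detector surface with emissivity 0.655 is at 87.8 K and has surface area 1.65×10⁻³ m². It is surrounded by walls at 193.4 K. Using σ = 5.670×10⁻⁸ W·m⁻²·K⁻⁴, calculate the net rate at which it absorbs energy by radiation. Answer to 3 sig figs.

Area A = 1.65×10⁻³ m².
Net radiated power P_net = εσA(T⁴ − T₀⁴) = 0.655×5.670×10⁻⁸×1.65×10⁻³×(87.8⁴ − 193.4⁴).
T⁴ − T₀⁴ = 5.94262×10⁷ − 1.39903×10⁹ = -1.33960×10⁹ K⁴, so P_net = -0.0821 W — negative, meaning a net gain of 0.0821 W.

Net gain ≈ 0.0821 W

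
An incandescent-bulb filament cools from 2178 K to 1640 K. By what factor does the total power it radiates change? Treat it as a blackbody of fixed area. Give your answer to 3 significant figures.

P ∝ T⁴, so P₂/P₁ = (T₂/T₁)⁴ = (1640/2178)⁴ = (0.752984)⁴ = 0.321.

P₂/P₁ ≈ 0.321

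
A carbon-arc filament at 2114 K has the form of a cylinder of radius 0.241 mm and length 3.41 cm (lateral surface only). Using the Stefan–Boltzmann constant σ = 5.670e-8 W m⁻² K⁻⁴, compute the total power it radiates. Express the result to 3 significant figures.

Lateral area A = 2πrL = 2π×2.41×10⁻⁴×0.0341 = 5.16358×10⁻⁵ m².
P = σAT⁴ = 5.670×10⁻⁸ × 5.16358×10⁻⁵ × (2114)⁴ = 58.5 W.

P ≈ 58.5 W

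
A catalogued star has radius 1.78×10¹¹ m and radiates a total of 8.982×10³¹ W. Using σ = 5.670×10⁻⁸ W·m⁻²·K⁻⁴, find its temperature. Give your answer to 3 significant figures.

Surface area A = 4πR² = 4π(1.78×10¹¹ m)² = 3.98153×10²³ m².
P = σAT⁴ ⇒ T = (P/(σA))^(1/4) = (8.982×10³¹/(5.670×10⁻⁸×3.98153×10²³))^(1/4) = 7.94×10³ K.

T ≈ 7.94×10³ K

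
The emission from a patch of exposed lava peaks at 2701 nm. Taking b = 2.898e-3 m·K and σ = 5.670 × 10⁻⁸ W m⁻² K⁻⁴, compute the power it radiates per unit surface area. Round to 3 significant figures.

I ≈ 7.51×10⁴ W/m²

Wien's law: T = b/λ_max = 2.898×10⁻³/2.701×10⁻⁶ = 1072.94 K.
Then I = σT⁴ = 5.670×10⁻⁸×(1072.94)⁴ = 7.51×10⁴ W/m².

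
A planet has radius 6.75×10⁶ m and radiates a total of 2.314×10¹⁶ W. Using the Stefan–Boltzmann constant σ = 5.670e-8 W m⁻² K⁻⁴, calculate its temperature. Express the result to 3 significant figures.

T ≈ 163 K

Surface area A = 4πR² = 4π(6.75×10⁶ m)² = 5.72555×10¹⁴ m².
P = σAT⁴ ⇒ T = (P/(σA))^(1/4) = (2.314×10¹⁶/(5.670×10⁻⁸×5.72555×10¹⁴))^(1/4) = 163 K.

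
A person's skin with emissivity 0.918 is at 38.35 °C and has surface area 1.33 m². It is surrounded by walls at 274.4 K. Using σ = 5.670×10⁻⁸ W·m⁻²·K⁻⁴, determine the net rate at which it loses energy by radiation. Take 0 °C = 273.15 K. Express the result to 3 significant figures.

Net loss ≈ 259 W

T = 38.35 °C + 273.15 = 311.50 K.
Area A = 1.33 m².
Net radiated power P_net = εσA(T⁴ − T₀⁴) = 0.918×5.670×10⁻⁸×1.33×(311.50⁴ − 274.4⁴).
T⁴ − T₀⁴ = 9.41526×10⁹ − 5.66939×10⁹ = 3.74587×10⁹ K⁴, so P_net = 259 W.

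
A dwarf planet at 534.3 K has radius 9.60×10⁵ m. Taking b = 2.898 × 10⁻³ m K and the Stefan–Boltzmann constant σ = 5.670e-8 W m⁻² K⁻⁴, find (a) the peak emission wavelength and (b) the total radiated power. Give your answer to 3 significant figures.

(a) λ_max = b/T = 2.898×10⁻³/534.3 = 5.424×10⁻⁶ m = 5.42 μm.
Surface area A = 4πR² = 4π(9.60×10⁵ m)² = 1.15812×10¹³ m².
(b) P = σAT⁴ = 5.670×10⁻⁸×1.15812×10¹³×(534.3)⁴ = 5.35×10¹⁶ W.

λ_max ≈ 5.42 μm; P ≈ 5.35×10¹⁶ W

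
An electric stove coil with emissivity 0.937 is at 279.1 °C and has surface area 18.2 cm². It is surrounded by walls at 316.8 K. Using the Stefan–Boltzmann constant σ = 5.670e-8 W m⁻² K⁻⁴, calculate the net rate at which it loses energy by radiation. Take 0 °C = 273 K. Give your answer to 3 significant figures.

T = 279.1 °C + 273 = 552.1 K.
Area A = 18.2 cm² = 1.82×10⁻³ m².
Net radiated power P_net = εσA(T⁴ − T₀⁴) = 0.937×5.670×10⁻⁸×1.82×10⁻³×(552.1⁴ − 316.8⁴).
T⁴ − T₀⁴ = 9.29118×10¹⁰ − 1.00726×10¹⁰ = 8.28392×10¹⁰ K⁴, so P_net = 8.01 W.

Net loss ≈ 8.01 W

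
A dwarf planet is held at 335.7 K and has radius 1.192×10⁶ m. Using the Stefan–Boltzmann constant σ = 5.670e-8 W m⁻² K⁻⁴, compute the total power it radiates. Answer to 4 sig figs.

Surface area A = 4πR² = 4π(1.192×10⁶ m)² = 1.78551×10¹³ m².
P = σAT⁴ = 5.670×10⁻⁸ × 1.78551×10¹³ × (335.7)⁴ = 1.286×10¹⁶ W.

P ≈ 1.286×10¹⁶ W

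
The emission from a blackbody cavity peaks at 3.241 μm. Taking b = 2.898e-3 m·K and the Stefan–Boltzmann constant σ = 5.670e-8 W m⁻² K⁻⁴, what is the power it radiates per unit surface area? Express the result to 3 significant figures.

Wien's law: T = b/λ_max = 2.898×10⁻³/3.241×10⁻⁶ = 894.168 K.
Then I = σT⁴ = 5.670×10⁻⁸×(894.168)⁴ = 3.62×10⁴ W/m².

I ≈ 3.62×10⁴ W/m²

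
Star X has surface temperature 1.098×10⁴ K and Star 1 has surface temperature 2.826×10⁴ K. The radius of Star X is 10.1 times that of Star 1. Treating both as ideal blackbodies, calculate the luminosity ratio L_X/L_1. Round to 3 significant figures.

L_X/L_1 ≈ 2.32

L ∝ R²T⁴, so L_X/L_1 = (R_X/R_1)²(T_X/T_1)⁴ = (10.1)² × (1.098×10⁴/2.826×10⁴)⁴ = 102.01 × 0.0227888 = 2.32.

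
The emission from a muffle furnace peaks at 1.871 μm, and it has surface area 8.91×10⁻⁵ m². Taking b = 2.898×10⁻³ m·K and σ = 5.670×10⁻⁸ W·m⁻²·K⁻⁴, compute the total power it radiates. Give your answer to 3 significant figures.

Wien's law: T = b/λ_max = 2.898×10⁻³/1.871×10⁻⁶ = 1548.90 K.
Area A = 8.91×10⁻⁵ m².
Then P = σAT⁴ = 5.670×10⁻⁸×8.91×10⁻⁵×(1548.90)⁴ = 29.1 W.

P ≈ 29.1 W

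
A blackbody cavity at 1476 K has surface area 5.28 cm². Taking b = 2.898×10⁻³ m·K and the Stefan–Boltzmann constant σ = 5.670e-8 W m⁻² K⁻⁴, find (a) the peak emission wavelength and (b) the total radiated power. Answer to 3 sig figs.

λ_max ≈ 1.96 μm; P ≈ 142 W

(a) λ_max = b/T = 2.898×10⁻³/1476 = 1.963×10⁻⁶ m = 1.96 μm.
Area A = 5.28 cm² = 5.28×10⁻⁴ m².
(b) P = σAT⁴ = 5.670×10⁻⁸×5.28×10⁻⁴×(1476)⁴ = 142 W.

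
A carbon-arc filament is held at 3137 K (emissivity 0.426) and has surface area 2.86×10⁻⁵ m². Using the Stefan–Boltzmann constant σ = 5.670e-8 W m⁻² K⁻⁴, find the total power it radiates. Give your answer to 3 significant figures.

Area A = 2.86×10⁻⁵ m².
P = εσAT⁴ = 0.426 × 5.670×10⁻⁸ × 2.86×10⁻⁵ × (3137)⁴ = 66.9 W.

P ≈ 66.9 W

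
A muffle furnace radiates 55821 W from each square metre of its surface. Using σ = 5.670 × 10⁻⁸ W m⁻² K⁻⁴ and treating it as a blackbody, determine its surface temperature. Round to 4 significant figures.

T ≈ 996.1 K

I = σT⁴, so T = (I/σ)^(1/4) = (55821/(5.670×10⁻⁸))^(1/4) = 996.1 K.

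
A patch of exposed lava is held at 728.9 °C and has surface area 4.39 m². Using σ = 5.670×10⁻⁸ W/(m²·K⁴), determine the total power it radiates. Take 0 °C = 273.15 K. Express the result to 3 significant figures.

T = 728.9 °C + 273.15 = 1002.05 K.
Area A = 4.39 m².
P = σAT⁴ = 5.670×10⁻⁸ × 4.39 × (1002.05)⁴ = 2.51×10⁵ W.

P ≈ 2.51×10⁵ W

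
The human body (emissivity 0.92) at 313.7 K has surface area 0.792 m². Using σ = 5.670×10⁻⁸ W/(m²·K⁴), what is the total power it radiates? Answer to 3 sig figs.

Area A = 0.792 m².
P = εσAT⁴ = 0.92 × 5.670×10⁻⁸ × 0.792 × (313.7)⁴ = 400 W.

P ≈ 400 W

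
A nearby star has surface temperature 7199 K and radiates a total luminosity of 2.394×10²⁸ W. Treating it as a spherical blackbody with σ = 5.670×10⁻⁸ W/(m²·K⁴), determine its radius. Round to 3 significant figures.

R ≈ 3.54×10⁹ m

L = 4πR²σT⁴ ⇒ R = √(L/(4πσT⁴)).
σT⁴ = 1.52290×10⁸ W/m², so R = √(2.394×10²⁸/(4π×1.52290×10⁸)) = 3.54×10⁹ m.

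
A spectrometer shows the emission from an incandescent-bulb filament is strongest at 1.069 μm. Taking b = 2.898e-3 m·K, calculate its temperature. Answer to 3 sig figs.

T ≈ 2.71×10³ K

Wien's law gives T = b/λ_max = (2.898×10⁻³ m·K)/(1.069×10⁻⁶ m) = 2.71×10³ K.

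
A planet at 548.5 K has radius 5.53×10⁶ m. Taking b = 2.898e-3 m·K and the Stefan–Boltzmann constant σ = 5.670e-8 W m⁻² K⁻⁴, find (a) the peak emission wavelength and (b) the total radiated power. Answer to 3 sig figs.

(a) λ_max = b/T = 2.898×10⁻³/548.5 = 5.284×10⁻⁶ m = 5.28 μm.
Surface area A = 4πR² = 4π(5.53×10⁶ m)² = 3.84291×10¹⁴ m².
(b) P = σAT⁴ = 5.670×10⁻⁸×3.84291×10¹⁴×(548.5)⁴ = 1.97×10¹⁸ W.

λ_max ≈ 5.28 μm; P ≈ 1.97×10¹⁸ W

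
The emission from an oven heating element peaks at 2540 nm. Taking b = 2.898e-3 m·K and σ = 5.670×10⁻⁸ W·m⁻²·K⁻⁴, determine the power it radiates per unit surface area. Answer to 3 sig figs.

I ≈ 9.61×10⁴ W/m²

Wien's law: T = b/λ_max = 2.898×10⁻³/2.540×10⁻⁶ = 1140.94 K.
Then I = σT⁴ = 5.670×10⁻⁸×(1140.94)⁴ = 9.61×10⁴ W/m².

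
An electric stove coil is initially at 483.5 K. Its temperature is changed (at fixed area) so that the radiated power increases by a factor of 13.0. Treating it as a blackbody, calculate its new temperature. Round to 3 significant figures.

P ∝ T⁴, so T₂/T₁ = (P₂/P₁)^(1/4) = (13.0)^(1/4) = 1.89883.
T₂ = 483.5 × 1.89883 = 918 K.

T₂ ≈ 918 K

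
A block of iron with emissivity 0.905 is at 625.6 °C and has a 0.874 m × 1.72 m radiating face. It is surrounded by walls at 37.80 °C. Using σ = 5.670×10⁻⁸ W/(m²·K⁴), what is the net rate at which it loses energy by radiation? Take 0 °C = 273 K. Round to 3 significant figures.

T = 625.6 °C + 273 = 898.6 K.
Surroundings: T = 37.80 °C + 273 = 310.80 K.
Area A = 0.874 × 1.72 = 1.50328 m².
Net radiated power P_net = εσA(T⁴ − T₀⁴) = 0.905×5.670×10⁻⁸×1.50328×(898.6⁴ − 310.80⁴).
T⁴ − T₀⁴ = 6.52027×10¹¹ − 9.33091×10⁹ = 6.42696×10¹¹ K⁴, so P_net = 4.96×10⁴ W.

Net loss ≈ 4.96×10⁴ W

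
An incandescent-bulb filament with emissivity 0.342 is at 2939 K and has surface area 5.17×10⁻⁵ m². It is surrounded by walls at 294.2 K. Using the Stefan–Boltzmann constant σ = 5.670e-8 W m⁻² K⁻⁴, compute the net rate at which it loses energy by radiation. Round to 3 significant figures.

Net loss ≈ 74.8 W

Area A = 5.17×10⁻⁵ m².
Net radiated power P_net = εσA(T⁴ − T₀⁴) = 0.342×5.670×10⁻⁸×5.17×10⁻⁵×(2939⁴ − 294.2⁴).
T⁴ − T₀⁴ = 7.46102×10¹³ − 7.49153×10⁹ = 7.46027×10¹³ K⁴, so P_net = 74.8 W.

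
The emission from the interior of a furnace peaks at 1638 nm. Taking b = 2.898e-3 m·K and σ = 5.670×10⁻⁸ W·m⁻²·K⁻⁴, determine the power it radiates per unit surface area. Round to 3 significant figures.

I ≈ 5.56×10⁵ W/m²

Wien's law: T = b/λ_max = 2.898×10⁻³/1.638×10⁻⁶ = 1769.23 K.
Then I = σT⁴ = 5.670×10⁻⁸×(1769.23)⁴ = 5.56×10⁵ W/m².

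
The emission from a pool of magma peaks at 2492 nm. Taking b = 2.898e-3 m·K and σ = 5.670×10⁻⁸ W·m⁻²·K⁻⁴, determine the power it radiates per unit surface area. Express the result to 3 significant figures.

I ≈ 1.04×10⁵ W/m²

Wien's law: T = b/λ_max = 2.898×10⁻³/2.492×10⁻⁶ = 1162.92 K.
Then I = σT⁴ = 5.670×10⁻⁸×(1162.92)⁴ = 1.04×10⁵ W/m².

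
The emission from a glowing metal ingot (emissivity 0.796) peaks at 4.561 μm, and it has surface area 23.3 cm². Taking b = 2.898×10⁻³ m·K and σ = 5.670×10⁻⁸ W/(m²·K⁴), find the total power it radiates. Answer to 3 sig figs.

Wien's law: T = b/λ_max = 2.898×10⁻³/4.561×10⁻⁶ = 635.387 K.
Area A = 23.3 cm² = 2.33×10⁻³ m².
Then P = εσAT⁴ = 0.796×5.670×10⁻⁸×2.33×10⁻³×(635.387)⁴ = 17.1 W.

P ≈ 17.1 W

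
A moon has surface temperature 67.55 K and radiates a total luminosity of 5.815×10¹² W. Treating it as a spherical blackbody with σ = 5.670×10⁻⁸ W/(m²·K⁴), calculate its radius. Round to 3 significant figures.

R ≈ 6.26×10⁵ m

L = 4πR²σT⁴ ⇒ R = √(L/(4πσT⁴)).
σT⁴ = 1.18055 W/m², so R = √(5.815×10¹²/(4π×1.18055)) = 6.26×10⁵ m.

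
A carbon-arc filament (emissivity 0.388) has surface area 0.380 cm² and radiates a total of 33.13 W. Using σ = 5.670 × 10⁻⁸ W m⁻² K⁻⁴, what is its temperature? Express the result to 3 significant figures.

T ≈ 2.51×10³ K

Area A = 0.380 cm² = 3.80×10⁻⁵ m².
P = εσAT⁴ ⇒ T = (P/(εσA))^(1/4) = (33.13/(0.388×5.670×10⁻⁸×3.80×10⁻⁵))^(1/4) = 2.51×10³ K.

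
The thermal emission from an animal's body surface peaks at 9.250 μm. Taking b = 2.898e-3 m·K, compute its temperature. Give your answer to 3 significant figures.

T ≈ 313 K

Wien's law gives T = b/λ_max = (2.898×10⁻³ m·K)/(9.250×10⁻⁶ m) = 313 K.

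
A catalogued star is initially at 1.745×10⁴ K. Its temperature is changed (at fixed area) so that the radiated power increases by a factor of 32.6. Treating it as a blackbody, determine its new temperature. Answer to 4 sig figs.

P ∝ T⁴, so T₂/T₁ = (P₂/P₁)^(1/4) = (32.6)^(1/4) = 2.38949.
T₂ = 1.745×10⁴ × 2.38949 = 4.170×10⁴ K.

T₂ ≈ 4.170×10⁴ K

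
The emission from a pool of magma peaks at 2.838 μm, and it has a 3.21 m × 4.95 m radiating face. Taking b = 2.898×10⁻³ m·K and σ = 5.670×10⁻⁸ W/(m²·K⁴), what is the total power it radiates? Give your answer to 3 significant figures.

P ≈ 9.80×10⁵ W

Wien's law: T = b/λ_max = 2.898×10⁻³/2.838×10⁻⁶ = 1021.14 K.
Area A = 3.21 × 4.95 = 15.8895 m².
Then P = σAT⁴ = 5.670×10⁻⁸×15.8895×(1021.14)⁴ = 9.80×10⁵ W.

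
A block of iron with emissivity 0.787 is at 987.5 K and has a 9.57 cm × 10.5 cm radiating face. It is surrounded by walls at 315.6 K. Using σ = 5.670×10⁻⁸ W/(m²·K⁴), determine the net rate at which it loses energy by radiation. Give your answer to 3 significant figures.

Net loss ≈ 422 W

Area A = 0.0957 × 0.105 = 0.0100485 m².
Net radiated power P_net = εσA(T⁴ − T₀⁴) = 0.787×5.670×10⁻⁸×0.0100485×(987.5⁴ − 315.6⁴).
T⁴ − T₀⁴ = 9.50930×10¹¹ − 9.92083×10⁹ = 9.41009×10¹¹ K⁴, so P_net = 422 W.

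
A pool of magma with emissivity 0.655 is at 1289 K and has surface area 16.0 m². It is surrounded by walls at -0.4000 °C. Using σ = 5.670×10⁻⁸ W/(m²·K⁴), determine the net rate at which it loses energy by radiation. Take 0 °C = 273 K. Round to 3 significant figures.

Net loss ≈ 1.64×10⁶ W

Surroundings: T = -0.4000 °C + 273 = 272.6000 K.
Area A = 16.0 m².
Net radiated power P_net = εσA(T⁴ − T₀⁴) = 0.655×5.670×10⁻⁸×16.0×(1289⁴ − 272.6000⁴).
T⁴ − T₀⁴ = 2.76065×10¹² − 5.52209×10⁹ = 2.75513×10¹² K⁴, so P_net = 1.64×10⁶ W.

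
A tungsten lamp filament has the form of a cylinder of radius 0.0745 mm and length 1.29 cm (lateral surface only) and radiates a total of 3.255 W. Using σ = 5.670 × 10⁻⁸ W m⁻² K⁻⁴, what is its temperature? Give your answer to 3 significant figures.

Lateral area A = 2πrL = 2π×7.45×10⁻⁵×0.0129 = 6.03846×10⁻⁶ m².
P = σAT⁴ ⇒ T = (P/(σA))^(1/4) = (3.255/(5.670×10⁻⁸×6.03846×10⁻⁶))^(1/4) = 1.76×10³ K.

T ≈ 1.76×10³ K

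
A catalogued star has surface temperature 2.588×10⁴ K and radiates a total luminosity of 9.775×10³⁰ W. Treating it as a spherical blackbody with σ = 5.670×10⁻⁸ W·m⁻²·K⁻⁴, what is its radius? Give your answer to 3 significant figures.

R ≈ 5.53×10⁹ m

L = 4πR²σT⁴ ⇒ R = √(L/(4πσT⁴)).
σT⁴ = 2.54355×10¹⁰ W/m², so R = √(9.775×10³⁰/(4π×2.54355×10¹⁰)) = 5.53×10⁹ m.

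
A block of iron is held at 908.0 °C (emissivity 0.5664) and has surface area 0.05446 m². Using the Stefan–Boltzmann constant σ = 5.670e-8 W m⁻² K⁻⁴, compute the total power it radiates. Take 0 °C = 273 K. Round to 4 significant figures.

P ≈ 3402 W

T = 908.0 °C + 273 = 1181.0 K.
Area A = 0.05446 m².
P = εσAT⁴ = 0.5664 × 5.670×10⁻⁸ × 0.05446 × (1181.0)⁴ = 3402 W.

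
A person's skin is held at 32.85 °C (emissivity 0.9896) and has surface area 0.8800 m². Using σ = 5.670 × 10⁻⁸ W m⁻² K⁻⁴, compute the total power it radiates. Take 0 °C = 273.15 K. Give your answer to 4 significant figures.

T = 32.85 °C + 273.15 = 306.00 K.
Area A = 0.8800 m².
P = εσAT⁴ = 0.9896 × 5.670×10⁻⁸ × 0.8800 × (306.00)⁴ = 432.9 W.

P ≈ 432.9 W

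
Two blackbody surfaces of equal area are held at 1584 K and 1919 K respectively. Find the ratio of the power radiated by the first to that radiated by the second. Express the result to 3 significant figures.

P₁/P₂ ≈ 0.464

With equal areas, P₁/P₂ = (T₁/T₂)⁴ = (1584/1919)⁴ = 0.464.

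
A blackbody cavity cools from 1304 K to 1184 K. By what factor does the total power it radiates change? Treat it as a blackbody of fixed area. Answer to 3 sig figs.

P₂/P₁ ≈ 0.680

P ∝ T⁴, so P₂/P₁ = (T₂/T₁)⁴ = (1184/1304)⁴ = (0.907975)⁴ = 0.680.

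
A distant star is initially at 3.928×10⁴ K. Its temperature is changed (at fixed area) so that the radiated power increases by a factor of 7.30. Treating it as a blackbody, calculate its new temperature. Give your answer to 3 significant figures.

P ∝ T⁴, so T₂/T₁ = (P₂/P₁)^(1/4) = (7.30)^(1/4) = 1.64373.
T₂ = 3.928×10⁴ × 1.64373 = 6.46×10⁴ K.

T₂ ≈ 6.46×10⁴ K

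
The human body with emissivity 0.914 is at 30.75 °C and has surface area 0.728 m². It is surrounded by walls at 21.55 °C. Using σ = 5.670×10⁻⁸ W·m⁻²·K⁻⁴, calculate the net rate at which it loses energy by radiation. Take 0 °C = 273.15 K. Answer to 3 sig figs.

T = 30.75 °C + 273.15 = 303.90 K.
Surroundings: T = 21.55 °C + 273.15 = 294.70 K.
Area A = 0.728 m².
Net radiated power P_net = εσA(T⁴ − T₀⁴) = 0.914×5.670×10⁻⁸×0.728×(303.90⁴ − 294.70⁴).
T⁴ − T₀⁴ = 8.52948×10⁹ − 7.54259×10⁹ = 9.86890×10⁸ K⁴, so P_net = 37.2 W.

Net loss ≈ 37.2 W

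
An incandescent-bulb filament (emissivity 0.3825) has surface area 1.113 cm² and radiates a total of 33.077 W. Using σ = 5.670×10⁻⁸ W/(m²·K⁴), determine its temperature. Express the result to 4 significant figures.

Area A = 1.113 cm² = 1.113×10⁻⁴ m².
P = εσAT⁴ ⇒ T = (P/(εσA))^(1/4) = (33.077/(0.3825×5.670×10⁻⁸×1.113×10⁻⁴))^(1/4) = 1924 K.

T ≈ 1924 K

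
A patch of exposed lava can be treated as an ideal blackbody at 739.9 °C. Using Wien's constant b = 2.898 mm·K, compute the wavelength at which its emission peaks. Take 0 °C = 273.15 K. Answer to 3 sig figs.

T = 739.9 °C + 273.15 = 1013.05 K.
Wien's displacement law: λ_max = b/T = (2.898×10⁻³ m·K)/(1013.05 K) = 2.861×10⁻⁶ m.
That is 2.86 μm, in the infrared range.

λ_max ≈ 2.86 μm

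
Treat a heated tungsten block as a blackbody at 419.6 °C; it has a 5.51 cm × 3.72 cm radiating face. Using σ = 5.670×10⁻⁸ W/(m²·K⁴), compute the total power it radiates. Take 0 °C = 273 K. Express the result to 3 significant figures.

T = 419.6 °C + 273 = 692.6 K.
Area A = 0.0551 × 0.0372 = 2.04972×10⁻³ m².
P = σAT⁴ = 5.670×10⁻⁸ × 2.04972×10⁻³ × (692.6)⁴ = 26.7 W.

P ≈ 26.7 W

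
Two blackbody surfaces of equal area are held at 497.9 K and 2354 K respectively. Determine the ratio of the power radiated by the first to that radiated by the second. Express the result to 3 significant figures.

With equal areas, P₁/P₂ = (T₁/T₂)⁴ = (497.9/2354)⁴ = 2.00×10⁻³.

P₁/P₂ ≈ 2.00×10⁻³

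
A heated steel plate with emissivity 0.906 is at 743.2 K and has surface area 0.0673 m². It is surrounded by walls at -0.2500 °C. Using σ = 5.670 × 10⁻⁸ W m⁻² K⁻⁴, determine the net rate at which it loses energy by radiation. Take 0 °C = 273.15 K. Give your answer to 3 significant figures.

Surroundings: T = -0.2500 °C + 273.15 = 272.9000 K.
Area A = 0.0673 m².
Net radiated power P_net = εσA(T⁴ − T₀⁴) = 0.906×5.670×10⁻⁸×0.0673×(743.2⁴ − 272.9000⁴).
T⁴ − T₀⁴ = 3.05086×10¹¹ − 5.54644×10⁹ = 2.99540×10¹¹ K⁴, so P_net = 1.04×10³ W.

Net loss ≈ 1.04×10³ W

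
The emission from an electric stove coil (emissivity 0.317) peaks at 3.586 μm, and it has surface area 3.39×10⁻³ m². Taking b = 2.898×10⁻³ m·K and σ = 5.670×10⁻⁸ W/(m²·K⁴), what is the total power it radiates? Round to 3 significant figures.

Wien's law: T = b/λ_max = 2.898×10⁻³/3.586×10⁻⁶ = 808.143 K.
Area A = 3.39×10⁻³ m².
Then P = εσAT⁴ = 0.317×5.670×10⁻⁸×3.39×10⁻³×(808.143)⁴ = 26.0 W.

P ≈ 26.0 W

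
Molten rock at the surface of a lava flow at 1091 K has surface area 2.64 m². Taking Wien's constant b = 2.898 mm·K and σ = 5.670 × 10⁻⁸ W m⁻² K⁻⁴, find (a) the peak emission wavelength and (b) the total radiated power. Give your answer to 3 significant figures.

λ_max ≈ 2.66×10³ nm; P ≈ 2.12×10⁵ W

(a) λ_max = b/T = 2.898×10⁻³/1091 = 2.656×10⁻⁶ m = 2.66×10³ nm.
Area A = 2.64 m².
(b) P = σAT⁴ = 5.670×10⁻⁸×2.64×(1091)⁴ = 2.12×10⁵ W.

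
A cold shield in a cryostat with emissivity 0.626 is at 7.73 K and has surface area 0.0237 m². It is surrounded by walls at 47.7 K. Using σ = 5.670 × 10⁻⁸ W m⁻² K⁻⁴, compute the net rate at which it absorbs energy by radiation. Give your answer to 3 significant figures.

Area A = 0.0237 m².
Net radiated power P_net = εσA(T⁴ − T₀⁴) = 0.626×5.670×10⁻⁸×0.0237×(7.73⁴ − 47.7⁴).
T⁴ − T₀⁴ = 3570.41 − 5.17694×10⁶ = -5.17337×10⁶ K⁴, so P_net = -4.35×10⁻³ W — negative, meaning a net gain of 4.35×10⁻³ W.

Net gain ≈ 4.35×10⁻³ W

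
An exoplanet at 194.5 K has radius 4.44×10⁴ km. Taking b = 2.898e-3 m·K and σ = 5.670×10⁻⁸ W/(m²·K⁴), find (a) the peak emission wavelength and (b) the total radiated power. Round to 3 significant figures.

λ_max ≈ 14.9 μm; P ≈ 2.01×10¹⁸ W

(a) λ_max = b/T = 2.898×10⁻³/194.5 = 1.490×10⁻⁵ m = 14.9 μm.
Surface area A = 4πR² = 4π(4.44×10⁷ m)² = 2.47728×10¹⁶ m².
(b) P = σAT⁴ = 5.670×10⁻⁸×2.47728×10¹⁶×(194.5)⁴ = 2.01×10¹⁸ W.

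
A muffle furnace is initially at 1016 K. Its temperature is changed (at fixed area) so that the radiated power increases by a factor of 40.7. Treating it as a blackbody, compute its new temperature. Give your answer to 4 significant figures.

P ∝ T⁴, so T₂/T₁ = (P₂/P₁)^(1/4) = (40.7)^(1/4) = 2.52580.
T₂ = 1016 × 2.52580 = 2566 K.

T₂ ≈ 2566 K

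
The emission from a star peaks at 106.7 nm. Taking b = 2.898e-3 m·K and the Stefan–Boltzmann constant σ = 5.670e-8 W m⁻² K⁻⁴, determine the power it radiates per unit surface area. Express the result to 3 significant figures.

I ≈ 3.09×10¹⁰ W/m²

Wien's law: T = b/λ_max = 2.898×10⁻³/1.067×10⁻⁷ = 27160.3 K.
Then I = σT⁴ = 5.670×10⁻⁸×(27160.3)⁴ = 3.09×10¹⁰ W/m².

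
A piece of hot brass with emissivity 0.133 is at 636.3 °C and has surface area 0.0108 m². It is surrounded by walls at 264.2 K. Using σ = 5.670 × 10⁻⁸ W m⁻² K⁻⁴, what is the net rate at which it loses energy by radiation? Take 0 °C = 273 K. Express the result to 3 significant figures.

Net loss ≈ 55.3 W

T = 636.3 °C + 273 = 909.3 K.
Area A = 0.0108 m².
Net radiated power P_net = εσA(T⁴ − T₀⁴) = 0.133×5.670×10⁻⁸×0.0108×(909.3⁴ − 264.2⁴).
T⁴ − T₀⁴ = 6.83642×10¹¹ − 4.87227×10⁹ = 6.78770×10¹¹ K⁴, so P_net = 55.3 W.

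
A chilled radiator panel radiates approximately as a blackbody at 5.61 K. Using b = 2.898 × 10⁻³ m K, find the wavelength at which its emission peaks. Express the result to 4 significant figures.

Wien's displacement law: λ_max = b/T = (2.898×10⁻³ m·K)/(5.61 K) = 5.1658×10⁻⁴ m.
That is 0.5166 mm, in the infrared range.

λ_max ≈ 0.5166 mm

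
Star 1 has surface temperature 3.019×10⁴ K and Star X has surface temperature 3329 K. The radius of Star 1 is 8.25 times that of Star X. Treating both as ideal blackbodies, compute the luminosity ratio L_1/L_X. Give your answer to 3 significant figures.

L_1/L_X ≈ 4.60×10⁵

L ∝ R²T⁴, so L_1/L_X = (R_1/R_X)²(T_1/T_X)⁴ = (8.25)² × (3.019×10⁴/3329)⁴ = 68.0625 × 6763.90 = 4.60×10⁵.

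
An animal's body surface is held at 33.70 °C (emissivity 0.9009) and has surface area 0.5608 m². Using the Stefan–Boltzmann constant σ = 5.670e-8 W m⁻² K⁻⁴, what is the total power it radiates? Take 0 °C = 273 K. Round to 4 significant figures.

T = 33.70 °C + 273 = 306.70 K.
Area A = 0.5608 m².
P = εσAT⁴ = 0.9009 × 5.670×10⁻⁸ × 0.5608 × (306.70)⁴ = 253.5 W.

P ≈ 253.5 W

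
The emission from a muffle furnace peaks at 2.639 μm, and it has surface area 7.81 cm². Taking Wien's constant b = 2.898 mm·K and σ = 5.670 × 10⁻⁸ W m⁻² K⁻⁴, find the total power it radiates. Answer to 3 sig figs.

P ≈ 64.4 W

Wien's law: T = b/λ_max = 2.898×10⁻³/2.639×10⁻⁶ = 1098.14 K.
Area A = 7.81 cm² = 7.81×10⁻⁴ m².
Then P = σAT⁴ = 5.670×10⁻⁸×7.81×10⁻⁴×(1098.14)⁴ = 64.4 W.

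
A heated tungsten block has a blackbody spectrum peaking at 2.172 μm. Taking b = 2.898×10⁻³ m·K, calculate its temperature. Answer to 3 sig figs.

T ≈ 1.33×10³ K

Wien's law gives T = b/λ_max = (2.898×10⁻³ m·K)/(2.172×10⁻⁶ m) = 1.33×10³ K.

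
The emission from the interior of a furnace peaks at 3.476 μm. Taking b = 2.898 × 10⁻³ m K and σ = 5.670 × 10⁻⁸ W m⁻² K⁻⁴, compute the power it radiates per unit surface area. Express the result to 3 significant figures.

I ≈ 2.74×10⁴ W/m²

Wien's law: T = b/λ_max = 2.898×10⁻³/3.476×10⁻⁶ = 833.717 K.
Then I = σT⁴ = 5.670×10⁻⁸×(833.717)⁴ = 2.74×10⁴ W/m².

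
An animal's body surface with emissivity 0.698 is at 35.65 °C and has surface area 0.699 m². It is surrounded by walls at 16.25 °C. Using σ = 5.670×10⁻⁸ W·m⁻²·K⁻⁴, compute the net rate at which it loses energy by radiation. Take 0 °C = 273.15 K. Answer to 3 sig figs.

Net loss ≈ 57.5 W

T = 35.65 °C + 273.15 = 308.80 K.
Surroundings: T = 16.25 °C + 273.15 = 289.40 K.
Area A = 0.699 m².
Net radiated power P_net = εσA(T⁴ − T₀⁴) = 0.698×5.670×10⁻⁸×0.699×(308.80⁴ − 289.40⁴).
T⁴ − T₀⁴ = 9.09304×10⁹ − 7.01446×10⁹ = 2.07858×10⁹ K⁴, so P_net = 57.5 W.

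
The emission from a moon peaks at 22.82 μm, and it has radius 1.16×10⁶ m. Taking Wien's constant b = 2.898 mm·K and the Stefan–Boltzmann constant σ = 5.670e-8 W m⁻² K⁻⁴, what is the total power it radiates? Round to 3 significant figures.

Wien's law: T = b/λ_max = 2.898×10⁻³/2.282×10⁻⁵ = 126.994 K.
Surface area A = 4πR² = 4π(1.16×10⁶ m)² = 1.69093×10¹³ m².
Then P = σAT⁴ = 5.670×10⁻⁸×1.69093×10¹³×(126.994)⁴ = 2.49×10¹⁴ W.

P ≈ 2.49×10¹⁴ W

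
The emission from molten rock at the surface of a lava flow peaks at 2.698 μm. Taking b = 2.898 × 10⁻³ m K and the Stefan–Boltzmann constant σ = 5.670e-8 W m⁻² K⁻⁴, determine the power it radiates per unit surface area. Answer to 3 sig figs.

I ≈ 7.55×10⁴ W/m²

Wien's law: T = b/λ_max = 2.898×10⁻³/2.698×10⁻⁶ = 1074.13 K.
Then I = σT⁴ = 5.670×10⁻⁸×(1074.13)⁴ = 7.55×10⁴ W/m².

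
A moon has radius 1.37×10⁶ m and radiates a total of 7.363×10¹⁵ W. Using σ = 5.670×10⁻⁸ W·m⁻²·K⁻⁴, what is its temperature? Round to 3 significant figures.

Surface area A = 4πR² = 4π(1.37×10⁶ m)² = 2.35858×10¹³ m².
P = σAT⁴ ⇒ T = (P/(σA))^(1/4) = (7.363×10¹⁵/(5.670×10⁻⁸×2.35858×10¹³))^(1/4) = 272 K.

T ≈ 272 K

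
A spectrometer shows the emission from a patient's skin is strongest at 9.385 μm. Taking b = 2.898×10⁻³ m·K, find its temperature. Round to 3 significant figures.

Wien's law gives T = b/λ_max = (2.898×10⁻³ m·K)/(9.385×10⁻⁶ m) = 309 K.

T ≈ 309 K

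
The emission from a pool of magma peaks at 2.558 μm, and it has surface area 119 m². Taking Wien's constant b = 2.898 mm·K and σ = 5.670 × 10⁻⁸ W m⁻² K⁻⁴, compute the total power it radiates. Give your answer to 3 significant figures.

Wien's law: T = b/λ_max = 2.898×10⁻³/2.558×10⁻⁶ = 1132.92 K.
Area A = 119 m².
Then P = σAT⁴ = 5.670×10⁻⁸×119×(1132.92)⁴ = 1.11×10⁷ W.

P ≈ 1.11×10⁷ W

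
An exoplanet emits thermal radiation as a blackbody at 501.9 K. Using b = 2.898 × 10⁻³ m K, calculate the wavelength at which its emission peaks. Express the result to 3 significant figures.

Wien's displacement law: λ_max = b/T = (2.898×10⁻³ m·K)/(501.9 K) = 5.774×10⁻⁶ m.
That is 5.77 μm, in the infrared range.

λ_max ≈ 5.77 μm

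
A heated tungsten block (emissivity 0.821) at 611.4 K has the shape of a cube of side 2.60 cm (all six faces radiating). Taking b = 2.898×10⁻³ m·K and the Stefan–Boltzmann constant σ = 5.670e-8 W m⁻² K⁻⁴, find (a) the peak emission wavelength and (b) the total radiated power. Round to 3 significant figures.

λ_max ≈ 4.74 μm; P ≈ 26.4 W

(a) λ_max = b/T = 2.898×10⁻³/611.4 = 4.740×10⁻⁶ m = 4.74 μm.
Area A = 6s² = 6×(0.0260 m)² = 4.056×10⁻³ m².
(b) P = εσAT⁴ = 0.821×5.670×10⁻⁸×4.056×10⁻³×(611.4)⁴ = 26.4 W.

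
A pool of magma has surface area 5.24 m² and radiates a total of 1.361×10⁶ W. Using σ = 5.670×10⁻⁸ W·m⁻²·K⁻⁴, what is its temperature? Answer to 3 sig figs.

Area A = 5.24 m².
P = σAT⁴ ⇒ T = (P/(σA))^(1/4) = (1.361×10⁶/(5.670×10⁻⁸×5.24))^(1/4) = 1.46×10³ K.

T ≈ 1.46×10³ K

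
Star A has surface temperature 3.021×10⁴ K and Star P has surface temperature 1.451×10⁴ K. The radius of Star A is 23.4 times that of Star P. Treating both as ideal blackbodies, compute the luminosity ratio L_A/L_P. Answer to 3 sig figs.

L ∝ R²T⁴, so L_A/L_P = (R_A/R_P)²(T_A/T_P)⁴ = (23.4)² × (3.021×10⁴/1.451×10⁴)⁴ = 547.56 × 18.7903 = 1.03×10⁴.

L_A/L_P ≈ 1.03×10⁴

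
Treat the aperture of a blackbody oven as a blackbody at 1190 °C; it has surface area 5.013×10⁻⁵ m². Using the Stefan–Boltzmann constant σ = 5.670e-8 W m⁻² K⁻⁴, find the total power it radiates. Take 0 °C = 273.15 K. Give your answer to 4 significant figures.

P ≈ 13.03 W

T = 1190 °C + 273.15 = 1463.15 K.
Area A = 5.013×10⁻⁵ m².
P = σAT⁴ = 5.670×10⁻⁸ × 5.013×10⁻⁵ × (1463.15)⁴ = 13.03 W.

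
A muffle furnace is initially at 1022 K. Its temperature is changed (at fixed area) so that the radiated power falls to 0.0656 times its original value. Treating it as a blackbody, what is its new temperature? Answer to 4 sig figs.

P ∝ T⁴, so T₂/T₁ = (P₂/P₁)^(1/4) = (0.0656)^(1/4) = 0.506088.
T₂ = 1022 × 0.506088 = 517.2 K.

T₂ ≈ 517.2 K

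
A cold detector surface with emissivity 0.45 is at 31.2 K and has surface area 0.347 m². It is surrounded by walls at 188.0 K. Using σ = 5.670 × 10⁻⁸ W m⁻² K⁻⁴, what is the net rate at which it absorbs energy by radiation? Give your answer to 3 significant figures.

Area A = 0.347 m².
Net radiated power P_net = εσA(T⁴ − T₀⁴) = 0.45×5.670×10⁻⁸×0.347×(31.2⁴ − 188.0⁴).
T⁴ − T₀⁴ = 9.47585×10⁵ − 1.24920×10⁹ = -1.24825×10⁹ K⁴, so P_net = -11.1 W — negative, meaning a net gain of 11.1 W.

Net gain ≈ 11.1 W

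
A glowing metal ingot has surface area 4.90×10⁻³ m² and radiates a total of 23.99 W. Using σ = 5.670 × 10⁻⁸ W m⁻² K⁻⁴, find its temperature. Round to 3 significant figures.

T ≈ 542 K

Area A = 4.90×10⁻³ m².
P = σAT⁴ ⇒ T = (P/(σA))^(1/4) = (23.99/(5.670×10⁻⁸×4.90×10⁻³))^(1/4) = 542 K.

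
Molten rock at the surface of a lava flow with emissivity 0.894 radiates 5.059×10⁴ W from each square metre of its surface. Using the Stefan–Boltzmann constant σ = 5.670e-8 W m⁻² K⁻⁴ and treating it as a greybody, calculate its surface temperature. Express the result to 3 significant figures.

T ≈ 1.00×10³ K

I = εσT⁴, so T = (I/εσ)^(1/4) = (5.059×10⁴/(0.894×5.670×10⁻⁸))^(1/4) = 1.00×10³ K.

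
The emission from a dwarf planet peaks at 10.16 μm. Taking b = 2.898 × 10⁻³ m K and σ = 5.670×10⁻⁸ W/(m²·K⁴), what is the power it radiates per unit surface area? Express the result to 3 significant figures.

Wien's law: T = b/λ_max = 2.898×10⁻³/1.016×10⁻⁵ = 285.236 K.
Then I = σT⁴ = 5.670×10⁻⁸×(285.236)⁴ = 375 W/m².

I ≈ 375 W/m²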